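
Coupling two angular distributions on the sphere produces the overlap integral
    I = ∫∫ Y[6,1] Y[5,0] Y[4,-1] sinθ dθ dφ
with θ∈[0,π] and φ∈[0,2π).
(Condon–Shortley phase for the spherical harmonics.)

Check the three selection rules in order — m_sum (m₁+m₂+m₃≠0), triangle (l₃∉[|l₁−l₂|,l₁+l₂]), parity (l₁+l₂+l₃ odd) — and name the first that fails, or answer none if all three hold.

parity

m₁+m₂+m₃ = 1 + 0 − 1 = 0  ✓
triangle: |6−5|=1 ≤ l₃=4 ≤ 6+5=11  ✓
parity: l₁+l₂+l₃ = 15 is odd  ✗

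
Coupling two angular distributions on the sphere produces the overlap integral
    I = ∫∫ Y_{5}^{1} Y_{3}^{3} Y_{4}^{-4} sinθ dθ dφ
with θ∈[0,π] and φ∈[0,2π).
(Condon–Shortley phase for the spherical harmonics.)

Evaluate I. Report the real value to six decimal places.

0.050679

Rules hold: Σm=0, L=12 even, 2≤4≤8.
N = 11·7·9 = 693
Δ = 4!·6!·2!/13! = 1/180180
Racah Σ t=1..3: t=1:−1/576 t=2:+1/144 t=3:−1/576 = 1/288
⇒ 3j(5 3 4; 0 0 0)² = 20/1001, sgn +1
Racah Σ t=4..4: t=4:+1/34560 = 1/34560
⇒ 3j(5 3 4; 1 3 -4)² = 1/429, sgn +1
4πI² = N·(3j₀)²·(3jₘ)² = 60/1859
I = +1·√(0.0322754/4π) = 0.05067935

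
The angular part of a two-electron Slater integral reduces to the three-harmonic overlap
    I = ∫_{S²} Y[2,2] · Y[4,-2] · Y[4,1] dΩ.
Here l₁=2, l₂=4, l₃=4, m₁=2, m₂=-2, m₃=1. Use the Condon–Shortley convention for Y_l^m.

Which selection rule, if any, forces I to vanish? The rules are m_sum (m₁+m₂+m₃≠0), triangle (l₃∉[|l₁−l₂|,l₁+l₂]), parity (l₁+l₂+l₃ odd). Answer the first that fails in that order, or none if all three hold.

m₁+m₂+m₃ = 2 − 2 + 1 = 1  ✗
triangle: |2−4|=2 ≤ l₃=4 ≤ 2+4=6
parity: l₁+l₂+l₃ = 10 is even

m_sum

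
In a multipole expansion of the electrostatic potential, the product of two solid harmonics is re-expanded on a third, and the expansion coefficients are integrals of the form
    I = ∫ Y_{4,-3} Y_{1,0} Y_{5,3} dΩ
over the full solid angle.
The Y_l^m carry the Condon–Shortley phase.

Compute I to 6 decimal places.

-0.196426

Checks pass: Σm=0; 10 even; l₃=5∈[3,5].
(2·4+1)(2·1+1)(2·5+1) = 297
Δ: 0! 8! 2! / 11! → 1/495
sum: t=0:+1/576 = 1/576
3j²(4 1 5; 0 0 0) = Δ·Π!·Σ² = 5/99  (sign -1)
sum: t=0:+1/5040 = 1/5040
3j²(4 1 5; -3 0 3) = Δ·Π!·Σ² = 16/495  (sign +1)
combine: 4πI² = 297·5/99·16/495 = 16/33
take √, sign -1: I = -0.19642560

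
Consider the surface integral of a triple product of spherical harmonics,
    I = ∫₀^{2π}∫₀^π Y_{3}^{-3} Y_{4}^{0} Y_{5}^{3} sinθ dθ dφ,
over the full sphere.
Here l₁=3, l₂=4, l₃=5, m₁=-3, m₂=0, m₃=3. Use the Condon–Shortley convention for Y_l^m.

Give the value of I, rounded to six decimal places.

m-sum 0 ✓  L=12 even ✓  1≤5≤7 ✓
Π(2lᵢ+1) = 7×9×11 = 693
triangle coeff Δ(3,4,5) = 1/180180
Σ_t [0,2]: t=0:+1/576 t=1:−1/144 t=2:+1/576 = -1/288
(3j)²=20/1001 [(3 4 5; 0 0 0)], sign=+1
Σ_t [2,2]: t=2:+1/2304 = 1/2304
(3j)²=5/143 [(3 4 5; -3 0 3)], sign=+1
⇒ 4πI² = 900/1859
I = (+1)√(900/1859/(4π)) = 0.19628026

0.196280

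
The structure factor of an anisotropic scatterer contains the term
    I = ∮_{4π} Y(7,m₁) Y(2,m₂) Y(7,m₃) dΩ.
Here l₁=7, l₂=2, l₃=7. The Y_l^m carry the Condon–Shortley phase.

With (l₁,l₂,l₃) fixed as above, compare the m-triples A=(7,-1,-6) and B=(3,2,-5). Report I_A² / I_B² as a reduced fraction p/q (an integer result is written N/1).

Shared (l₁,l₂,l₃)=(7,2,7): N and (l;000)² cancel in I_A²/I_B².
A: Δ = 2!·12!·2!/17! = 1/185640; Racah Σ t=0..0: t=0:+1/958003200 = 1/958003200; ⇒ 3j(7 2 7; 7 -1 -6)² = 13/680, sgn -1
B: Δ = 2!·12!·2!/17! = 1/185640; Racah Σ t=2..2: t=2:+1/29030400 = 1/29030400; ⇒ 3j(7 2 7; 3 2 -5)² = 99/7735, sgn +1
I_A²/I_B² = (13/680)/(99/7735) = 1183/792

1183/792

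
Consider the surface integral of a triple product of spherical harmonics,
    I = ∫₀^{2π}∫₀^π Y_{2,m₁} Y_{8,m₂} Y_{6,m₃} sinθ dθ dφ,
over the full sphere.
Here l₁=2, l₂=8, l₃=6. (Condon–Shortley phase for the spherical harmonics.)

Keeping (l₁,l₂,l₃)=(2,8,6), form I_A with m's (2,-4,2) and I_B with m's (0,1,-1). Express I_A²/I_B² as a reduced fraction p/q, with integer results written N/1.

55/84

l's match ⇒ only the (l;m) 3-j factors differ between A and B.
A: triangle coeff Δ(2,8,6) = 1/30940; Σ_t [0,0]: t=0:+1/23224320 = 1/23224320; (3j)²=99/6188 [(2 8 6; 2 -4 2)], sign=+1
B: triangle coeff Δ(2,8,6) = 1/30940; Σ_t [2,2]: t=2:+1/2419200 = 1/2419200; (3j)²=27/1105 [(2 8 6; 0 1 -1)], sign=-1
I_A²/I_B² = (99/6188)/(27/1105) = 55/84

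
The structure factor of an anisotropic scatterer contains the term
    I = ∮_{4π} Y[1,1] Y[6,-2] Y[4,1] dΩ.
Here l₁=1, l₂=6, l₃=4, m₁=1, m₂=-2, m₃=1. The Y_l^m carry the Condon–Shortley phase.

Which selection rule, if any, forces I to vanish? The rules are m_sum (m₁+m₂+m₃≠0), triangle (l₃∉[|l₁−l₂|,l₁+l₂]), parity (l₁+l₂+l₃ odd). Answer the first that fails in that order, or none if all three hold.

triangle

m₁+m₂+m₃ = 1 − 2 + 1 = 0  ✓
triangle: |1−6|=5 ≤ l₃=4 ≤ 1+6=7  ✗
parity: l₁+l₂+l₃ = 11 is odd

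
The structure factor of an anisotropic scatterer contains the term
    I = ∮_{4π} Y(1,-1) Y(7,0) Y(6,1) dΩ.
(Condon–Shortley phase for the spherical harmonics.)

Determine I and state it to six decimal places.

0.160342

Checks pass: Σm=0; 14 even; l₃=6∈[6,8].
(2·1+1)(2·7+1)(2·6+1) = 585
Δ: 2! 0! 12! / 15! → 1/1365
sum: t=1:−1/518400 = -1/518400
3j²(1 7 6; 0 0 0) = Δ·Π!·Σ² = 7/195  (sign -1)
sum: t=2:+1/1209600 = 1/1209600
3j²(1 7 6; -1 0 1) = Δ·Π!·Σ² = 1/65  (sign -1)
combine: 4πI² = 585·7/195·1/65 = 21/65
take √, sign +1: I = 0.16034227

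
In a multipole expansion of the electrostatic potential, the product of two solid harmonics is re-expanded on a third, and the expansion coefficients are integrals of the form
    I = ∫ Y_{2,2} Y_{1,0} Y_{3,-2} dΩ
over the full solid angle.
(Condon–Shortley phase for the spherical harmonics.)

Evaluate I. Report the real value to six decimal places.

m-sum 0 ✓  L=6 even ✓  1≤3≤3 ✓
Π(2lᵢ+1) = 5×3×7 = 105
triangle coeff Δ(2,1,3) = 1/105
Σ_t [0,0]: t=0:+1/4 = 1/4
(3j)²=3/35 [(2 1 3; 0 0 0)], sign=-1
Σ_t [0,0]: t=0:+1/24 = 1/24
(3j)²=1/21 [(2 1 3; 2 0 -2)], sign=-1
⇒ 4πI² = 3/7
I = (+1)√(3/7/(4π)) = 0.18467439

0.184674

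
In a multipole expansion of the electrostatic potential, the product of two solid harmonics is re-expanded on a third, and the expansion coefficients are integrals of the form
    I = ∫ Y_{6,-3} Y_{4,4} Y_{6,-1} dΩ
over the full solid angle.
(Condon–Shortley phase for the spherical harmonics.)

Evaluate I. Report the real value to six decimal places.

-0.167630

Checks pass: Σm=0; 16 even; l₃=6∈[2,10].
(2·6+1)(2·4+1)(2·6+1) = 1521
Δ: 4! 8! 4! / 17! → 1/15315300
sum: t=0:+1/829440 t=1:−1/25920 t=2:+1/9216 t=3:−1/25920 t=4:+1/829440 = 7/207360
3j²(6 4 6; 0 0 0) = Δ·Π!·Σ² = 28/2431  (sign +1)
sum: t=4:+1/414720 = 1/414720
3j²(6 4 6; -3 4 -1) = Δ·Π!·Σ² = 49/2431  (sign -1)
combine: 4πI² = 1521·28/2431·49/2431 = 12348/34969
take √, sign -1: I = -0.16763001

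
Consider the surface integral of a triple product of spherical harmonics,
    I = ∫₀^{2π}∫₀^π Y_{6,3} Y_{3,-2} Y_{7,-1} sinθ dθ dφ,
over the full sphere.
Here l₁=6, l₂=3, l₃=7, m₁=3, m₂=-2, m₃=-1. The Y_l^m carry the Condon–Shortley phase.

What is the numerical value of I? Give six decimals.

0.167202

m-sum 0 ✓  L=16 even ✓  3≤7≤9 ✓
Π(2lᵢ+1) = 13×7×15 = 1365
triangle coeff Δ(6,3,7) = 1/2042040
Σ_t [0,2]: t=0:+1/207360 t=1:−1/57600 t=2:+1/207360 = -1/129600
(3j)²=168/12155 [(6 3 7; 0 0 0)], sign=+1
Σ_t [0,1]: t=0:+1/362880 t=1:−1/1935360 = 13/5806080
(3j)²=195/10472 [(6 3 7; 3 -2 -1)], sign=+1
⇒ 4πI² = 12285/34969
I = (+1)√(12285/34969/(4π)) = 0.16720184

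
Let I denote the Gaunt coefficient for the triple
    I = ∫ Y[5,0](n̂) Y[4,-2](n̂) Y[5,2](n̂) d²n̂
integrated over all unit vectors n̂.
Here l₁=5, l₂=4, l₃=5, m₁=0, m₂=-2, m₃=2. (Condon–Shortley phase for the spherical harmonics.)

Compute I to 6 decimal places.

Rules hold: Σm=0, L=14 even, 1≤5≤9.
N = 11·9·11 = 1089
Δ = 4!·6!·4!/15! = 1/3153150
Racah Σ t=0..4: t=0:+1/69120 t=1:−1/1728 t=2:+1/576 t=3:−1/1728 t=4:+1/69120 = 7/11520
⇒ 3j(5 4 5; 0 0 0)² = 2/143, sgn -1
Racah Σ t=0..2: t=0:+1/11520 t=1:−1/1728 t=2:+1/3456 = -7/34560
⇒ 3j(5 4 5; 0 -2 2)² = 7/858, sgn +1
4πI² = N·(3j₀)²·(3jₘ)² = 21/169
I = -1·√(0.12426/4π) = -0.09944006

-0.099440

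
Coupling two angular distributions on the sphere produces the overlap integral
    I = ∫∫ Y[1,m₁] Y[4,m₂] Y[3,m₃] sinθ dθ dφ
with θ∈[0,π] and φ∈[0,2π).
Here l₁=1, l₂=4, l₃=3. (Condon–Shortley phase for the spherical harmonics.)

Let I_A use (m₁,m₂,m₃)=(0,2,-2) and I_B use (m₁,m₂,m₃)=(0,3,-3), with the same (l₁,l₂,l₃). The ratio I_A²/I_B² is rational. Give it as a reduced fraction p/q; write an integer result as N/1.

Same 1,4,3: normalisation and zero-m 3j drop out of the ratio.
A: Δ: 2! 0! 6! / 9! → 1/252; sum: t=1:−1/120 = -1/120; 3j²(1 4 3; 0 2 -2) = Δ·Π!·Σ² = 1/21  (sign +1)
B: Δ: 2! 0! 6! / 9! → 1/252; sum: t=1:−1/720 = -1/720; 3j²(1 4 3; 0 3 -3) = Δ·Π!·Σ² = 1/36  (sign -1)
I_A²/I_B² = (1/21)/(1/36) = 12/7

12/7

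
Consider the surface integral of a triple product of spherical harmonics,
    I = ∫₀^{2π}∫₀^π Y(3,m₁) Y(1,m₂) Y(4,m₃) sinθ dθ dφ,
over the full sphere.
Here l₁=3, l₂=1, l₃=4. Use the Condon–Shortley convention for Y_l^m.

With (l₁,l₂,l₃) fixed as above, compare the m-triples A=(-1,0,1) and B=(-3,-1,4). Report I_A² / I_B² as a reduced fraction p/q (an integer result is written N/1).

Shared (l₁,l₂,l₃)=(3,1,4): N and (l;000)² cancel in I_A²/I_B².
A: Δ = 0!·6!·2!/9! = 1/252; Racah Σ t=0..0: t=0:+1/48 = 1/48; ⇒ 3j(3 1 4; -1 0 1)² = 5/84, sgn -1
B: Δ = 0!·6!·2!/9! = 1/252; Racah Σ t=0..0: t=0:+1/1440 = 1/1440; ⇒ 3j(3 1 4; -3 -1 4)² = 1/9, sgn +1
I_A²/I_B² = (5/84)/(1/9) = 15/28

15/28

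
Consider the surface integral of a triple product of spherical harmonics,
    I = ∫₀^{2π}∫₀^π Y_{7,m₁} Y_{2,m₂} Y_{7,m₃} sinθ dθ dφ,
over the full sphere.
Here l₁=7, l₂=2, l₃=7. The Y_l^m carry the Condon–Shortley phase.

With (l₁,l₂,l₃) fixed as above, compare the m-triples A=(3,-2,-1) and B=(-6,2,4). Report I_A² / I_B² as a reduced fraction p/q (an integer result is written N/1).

75/26

l's match ⇒ only the (l;m) 3-j factors differ between A and B.
A: triangle coeff Δ(7,2,7) = 1/185640; Σ_t [0,0]: t=0:+1/3870720 = 1/3870720; (3j)²=135/6188 [(7 2 7; 3 -2 -1)], sign=+1
B: triangle coeff Δ(7,2,7) = 1/185640; Σ_t [2,2]: t=2:+1/159667200 = 1/159667200; (3j)²=9/1190 [(7 2 7; -6 2 4)], sign=-1
I_A²/I_B² = (135/6188)/(9/1190) = 75/26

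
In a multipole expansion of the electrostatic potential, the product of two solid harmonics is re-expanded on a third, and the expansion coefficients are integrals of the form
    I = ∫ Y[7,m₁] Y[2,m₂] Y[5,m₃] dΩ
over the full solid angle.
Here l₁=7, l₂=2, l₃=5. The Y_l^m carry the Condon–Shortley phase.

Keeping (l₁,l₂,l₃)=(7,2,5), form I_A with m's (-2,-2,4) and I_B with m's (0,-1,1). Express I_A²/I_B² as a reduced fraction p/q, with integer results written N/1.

l's match ⇒ only the (l;m) 3-j factors differ between A and B.
A: triangle coeff Δ(7,2,5) = 1/15015; Σ_t [0,0]: t=0:+1/8709120 = 1/8709120; (3j)²=1/3003 [(7 2 5; -2 -2 4)], sign=-1
B: triangle coeff Δ(7,2,5) = 1/15015; Σ_t [1,1]: t=1:−1/103680 = -1/103680; (3j)²=7/429 [(7 2 5; 0 -1 1)], sign=-1
I_A²/I_B² = (1/3003)/(7/429) = 1/49

1/49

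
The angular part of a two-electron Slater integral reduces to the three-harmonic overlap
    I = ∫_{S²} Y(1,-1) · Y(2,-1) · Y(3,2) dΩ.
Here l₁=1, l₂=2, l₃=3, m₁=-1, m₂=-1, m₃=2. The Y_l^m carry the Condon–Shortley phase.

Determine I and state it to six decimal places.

Rules hold: Σm=0, L=6 even, 1≤3≤3.
N = 3·5·7 = 105
Δ = 0!·2!·4!/7! = 1/105
Racah Σ t=0..0: t=0:+1/4 = 1/4
⇒ 3j(1 2 3; 0 0 0)² = 3/35, sgn -1
Racah Σ t=0..0: t=0:+1/12 = 1/12
⇒ 3j(1 2 3; -1 -1 2)² = 2/21, sgn -1
4πI² = N·(3j₀)²·(3jₘ)² = 6/7
I = +1·√(0.857143/4π) = 0.26116903

0.261169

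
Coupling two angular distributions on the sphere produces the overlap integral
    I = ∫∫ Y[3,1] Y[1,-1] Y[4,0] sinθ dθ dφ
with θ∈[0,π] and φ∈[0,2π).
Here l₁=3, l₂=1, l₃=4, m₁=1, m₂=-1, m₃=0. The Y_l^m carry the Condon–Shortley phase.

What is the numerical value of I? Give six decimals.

0.150786

Rules hold: Σm=0, L=8 even, 2≤4≤4.
N = 7·3·9 = 189
Δ = 0!·6!·2!/9! = 1/252
Racah Σ t=0..0: t=0:+1/36 = 1/36
⇒ 3j(3 1 4; 0 0 0)² = 4/63, sgn +1
Racah Σ t=0..0: t=0:+1/96 = 1/96
⇒ 3j(3 1 4; 1 -1 0)² = 1/42, sgn +1
4πI² = N·(3j₀)²·(3jₘ)² = 2/7
I = +1·√(0.285714/4π) = 0.15078601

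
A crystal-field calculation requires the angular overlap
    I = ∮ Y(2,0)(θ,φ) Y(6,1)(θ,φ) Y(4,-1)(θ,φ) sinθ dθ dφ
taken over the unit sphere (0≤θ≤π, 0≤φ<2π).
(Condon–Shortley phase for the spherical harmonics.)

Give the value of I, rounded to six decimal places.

m-sum 0 ✓  L=12 even ✓  4≤4≤8 ✓
Π(2lᵢ+1) = 5×13×9 = 585
triangle coeff Δ(2,6,4) = 1/6435
Σ_t [2,2]: t=2:+1/2304 = 1/2304
(3j)²=5/143 [(2 6 4; 0 0 0)], sign=+1
Σ_t [2,2]: t=2:+1/2880 = 1/2880
(3j)²=14/429 [(2 6 4; 0 1 -1)], sign=-1
⇒ 4πI² = 1050/1573
I = (-1)√(1050/1573/(4π)) = -0.23047581

-0.230476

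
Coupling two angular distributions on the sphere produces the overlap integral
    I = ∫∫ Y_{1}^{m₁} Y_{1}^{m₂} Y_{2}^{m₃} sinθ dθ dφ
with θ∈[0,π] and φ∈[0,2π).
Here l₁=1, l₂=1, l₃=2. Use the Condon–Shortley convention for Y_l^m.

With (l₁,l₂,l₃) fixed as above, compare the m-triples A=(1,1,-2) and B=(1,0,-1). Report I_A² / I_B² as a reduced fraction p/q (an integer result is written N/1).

2/1

l's match ⇒ only the (l;m) 3-j factors differ between A and B.
A: triangle coeff Δ(1,1,2) = 1/30; Σ_t [0,0]: t=0:+1/4 = 1/4; (3j)²=1/5 [(1 1 2; 1 1 -2)], sign=+1
B: triangle coeff Δ(1,1,2) = 1/30; Σ_t [0,0]: t=0:+1/2 = 1/2; (3j)²=1/10 [(1 1 2; 1 0 -1)], sign=-1
I_A²/I_B² = (1/5)/(1/10) = 2/1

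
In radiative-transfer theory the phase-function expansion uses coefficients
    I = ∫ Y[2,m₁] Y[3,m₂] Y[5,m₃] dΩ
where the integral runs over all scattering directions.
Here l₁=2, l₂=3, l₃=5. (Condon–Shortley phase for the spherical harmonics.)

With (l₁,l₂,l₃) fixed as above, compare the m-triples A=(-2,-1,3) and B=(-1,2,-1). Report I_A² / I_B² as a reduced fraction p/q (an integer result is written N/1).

35/12

Shared (l₁,l₂,l₃)=(2,3,5): N and (l;000)² cancel in I_A²/I_B².
A: Δ = 0!·4!·6!/11! = 1/2310; Racah Σ t=0..0: t=0:+1/1152 = 1/1152; ⇒ 3j(2 3 5; -2 -1 3)² = 1/33, sgn +1
B: Δ = 0!·4!·6!/11! = 1/2310; Racah Σ t=0..0: t=0:+1/720 = 1/720; ⇒ 3j(2 3 5; -1 2 -1)² = 4/385, sgn +1
I_A²/I_B² = (1/33)/(4/385) = 35/12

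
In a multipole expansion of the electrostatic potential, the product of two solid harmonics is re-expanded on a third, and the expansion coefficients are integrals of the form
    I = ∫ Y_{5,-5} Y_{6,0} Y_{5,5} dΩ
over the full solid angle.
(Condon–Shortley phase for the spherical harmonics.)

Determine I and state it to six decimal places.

0.046023

m-sum 0 ✓  L=16 even ✓  1≤5≤11 ✓
Π(2lᵢ+1) = 11×13×11 = 1573
triangle coeff Δ(5,6,5) = 1/28588560
Σ_t [1,5]: t=1:−1/345600 t=2:+1/13824 t=3:−1/5184 t=4:+1/13824 t=5:−1/345600 = -7/129600
(3j)²=80/7293 [(5 6 5; 0 0 0)], sign=+1
Σ_t [6,6]: t=6:+1/12441600 = 1/12441600
(3j)²=15/9724 [(5 6 5; -5 0 5)], sign=+1
⇒ 4πI² = 100/3757
I = (+1)√(100/3757/(4π)) = 0.04602295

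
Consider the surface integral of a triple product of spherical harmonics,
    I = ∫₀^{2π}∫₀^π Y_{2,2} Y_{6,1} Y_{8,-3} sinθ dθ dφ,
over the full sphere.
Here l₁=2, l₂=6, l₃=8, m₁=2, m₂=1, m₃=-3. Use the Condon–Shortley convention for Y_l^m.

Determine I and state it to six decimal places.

m-sum 0 ✓  L=16 even ✓  4≤8≤8 ✓
Π(2lᵢ+1) = 5×13×17 = 1105
triangle coeff Δ(2,6,8) = 1/30940
Σ_t [0,0]: t=0:+1/2073600 = 1/2073600
(3j)²=28/1105 [(2 6 8; 0 0 0)], sign=+1
Σ_t [0,0]: t=0:+1/14515200 = 1/14515200
(3j)²=33/3094 [(2 6 8; 2 1 -3)], sign=-1
⇒ 4πI² = 66/221
I = (-1)√(66/221/(4π)) = -0.15415972

-0.154160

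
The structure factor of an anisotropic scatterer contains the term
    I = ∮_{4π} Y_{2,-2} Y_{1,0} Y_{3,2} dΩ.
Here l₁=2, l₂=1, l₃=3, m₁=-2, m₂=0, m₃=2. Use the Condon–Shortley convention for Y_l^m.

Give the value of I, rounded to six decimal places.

m-sum 0 ✓  L=6 even ✓  1≤3≤3 ✓
Π(2lᵢ+1) = 5×3×7 = 105
triangle coeff Δ(2,1,3) = 1/105
Σ_t [0,0]: t=0:+1/4 = 1/4
(3j)²=3/35 [(2 1 3; 0 0 0)], sign=-1
Σ_t [0,0]: t=0:+1/24 = 1/24
(3j)²=1/21 [(2 1 3; -2 0 2)], sign=-1
⇒ 4πI² = 3/7
I = (+1)√(3/7/(4π)) = 0.18467439

0.184674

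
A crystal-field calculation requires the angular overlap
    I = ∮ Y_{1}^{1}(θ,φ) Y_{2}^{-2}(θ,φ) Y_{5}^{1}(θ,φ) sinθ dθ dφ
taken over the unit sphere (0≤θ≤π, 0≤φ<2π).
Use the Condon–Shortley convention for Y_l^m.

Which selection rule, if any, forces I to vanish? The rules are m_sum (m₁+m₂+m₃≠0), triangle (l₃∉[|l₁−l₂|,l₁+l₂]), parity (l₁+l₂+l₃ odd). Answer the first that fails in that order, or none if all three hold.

Σmᵢ = 0  ✓
l₃∈[|l₁−l₂|,l₁+l₂]=[1,3], have l₃=5  ✗
Σlᵢ = 8 ⇒ even

triangle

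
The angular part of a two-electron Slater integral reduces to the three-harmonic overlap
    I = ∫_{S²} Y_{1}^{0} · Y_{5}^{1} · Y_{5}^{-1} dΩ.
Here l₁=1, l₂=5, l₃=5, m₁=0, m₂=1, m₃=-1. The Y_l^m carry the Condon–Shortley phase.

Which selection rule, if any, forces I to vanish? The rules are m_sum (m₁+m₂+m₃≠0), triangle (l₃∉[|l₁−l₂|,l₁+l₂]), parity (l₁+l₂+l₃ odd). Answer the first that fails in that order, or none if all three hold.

m₁+m₂+m₃ = 0 + 1 − 1 = 0  ✓
triangle: |1−5|=4 ≤ l₃=5 ≤ 1+5=6  ✓
parity: l₁+l₂+l₃ = 11 is odd  ✗

parity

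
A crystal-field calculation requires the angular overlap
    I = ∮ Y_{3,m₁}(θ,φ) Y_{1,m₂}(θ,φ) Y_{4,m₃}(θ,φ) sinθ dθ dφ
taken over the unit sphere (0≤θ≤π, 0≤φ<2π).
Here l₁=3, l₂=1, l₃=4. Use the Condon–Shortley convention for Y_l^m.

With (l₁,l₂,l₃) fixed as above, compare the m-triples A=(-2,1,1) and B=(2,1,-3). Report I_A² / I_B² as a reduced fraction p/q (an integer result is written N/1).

Same 3,1,4: normalisation and zero-m 3j drop out of the ratio.
A: Δ: 0! 6! 2! / 9! → 1/252; sum: t=0:+1/240 = 1/240; 3j²(3 1 4; -2 1 1) = Δ·Π!·Σ² = 1/84  (sign -1)
B: Δ: 0! 6! 2! / 9! → 1/252; sum: t=0:+1/240 = 1/240; 3j²(3 1 4; 2 1 -3) = Δ·Π!·Σ² = 1/12  (sign -1)
I_A²/I_B² = (1/84)/(1/12) = 1/7

1/7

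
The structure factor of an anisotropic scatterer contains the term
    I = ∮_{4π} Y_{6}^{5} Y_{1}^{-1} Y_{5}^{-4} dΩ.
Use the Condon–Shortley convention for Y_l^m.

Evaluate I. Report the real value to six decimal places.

-0.303018

Checks pass: Σm=0; 12 even; l₃=5∈[5,7].
(2·6+1)(2·1+1)(2·5+1) = 429
Δ: 2! 10! 0! / 13! → 1/858
sum: t=1:−1/14400 = -1/14400
3j²(6 1 5; 0 0 0) = Δ·Π!·Σ² = 6/143  (sign +1)
sum: t=0:+1/725760 = 1/725760
3j²(6 1 5; 5 -1 -4) = Δ·Π!·Σ² = 5/78  (sign -1)
combine: 4πI² = 429·6/143·5/78 = 15/13
take √, sign -1: I = -0.30301841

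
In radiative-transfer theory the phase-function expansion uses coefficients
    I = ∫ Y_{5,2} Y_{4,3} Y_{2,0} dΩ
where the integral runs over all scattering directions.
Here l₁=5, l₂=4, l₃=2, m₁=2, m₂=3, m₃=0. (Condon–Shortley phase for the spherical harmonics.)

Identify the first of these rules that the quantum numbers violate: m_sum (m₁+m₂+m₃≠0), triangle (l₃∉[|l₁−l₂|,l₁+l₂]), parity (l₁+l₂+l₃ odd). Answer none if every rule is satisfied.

m_sum

azimuthal sum: 2 + 3 + 0 = 5  ✗
1 ≤ 2 ≤ 9 (triangle on l)
L = 5 + 4 + 2 = 11 (odd)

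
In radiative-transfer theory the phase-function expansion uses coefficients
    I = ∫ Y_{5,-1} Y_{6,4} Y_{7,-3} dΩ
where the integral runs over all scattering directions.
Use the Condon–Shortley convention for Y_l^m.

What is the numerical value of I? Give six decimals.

0.058141

m-sum 0 ✓  L=18 even ✓  1≤7≤11 ✓
Π(2lᵢ+1) = 11×13×15 = 2145
triangle coeff Δ(5,6,7) = 1/174594420
Σ_t [0,4]: t=0:+1/4147200 t=1:−1/207360 t=2:+1/82944 t=3:−1/207360 t=4:+1/4147200 = 1/345600
(3j)²=420/46189 [(5 6 7; 0 0 0)], sign=-1
Σ_t [2,4]: t=2:+1/7741440 t=3:−1/1088640 t=4:+1/1658880 = -13/69672960
(3j)²=325/149226 [(5 6 7; -1 4 -3)], sign=-1
⇒ 4πI² = 48750/1147619
I = (+1)√(48750/1147619/(4π)) = 0.05814114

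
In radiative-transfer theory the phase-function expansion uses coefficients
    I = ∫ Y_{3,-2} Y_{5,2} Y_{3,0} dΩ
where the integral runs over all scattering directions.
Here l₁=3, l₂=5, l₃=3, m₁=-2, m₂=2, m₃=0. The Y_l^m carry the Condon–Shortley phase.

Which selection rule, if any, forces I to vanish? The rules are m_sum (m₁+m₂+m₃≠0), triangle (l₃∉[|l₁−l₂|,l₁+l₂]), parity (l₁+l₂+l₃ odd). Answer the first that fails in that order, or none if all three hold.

parity

Σmᵢ = 0  ✓
l₃∈[|l₁−l₂|,l₁+l₂]=[2,8], have l₃=3  ✓
Σlᵢ = 11 ⇒ odd  ✗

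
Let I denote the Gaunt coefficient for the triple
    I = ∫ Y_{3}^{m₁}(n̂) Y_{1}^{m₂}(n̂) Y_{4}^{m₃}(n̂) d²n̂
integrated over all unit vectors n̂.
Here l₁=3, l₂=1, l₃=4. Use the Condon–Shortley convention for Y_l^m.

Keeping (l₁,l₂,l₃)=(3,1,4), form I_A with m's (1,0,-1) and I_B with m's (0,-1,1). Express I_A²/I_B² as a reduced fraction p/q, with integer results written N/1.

3/2

Shared (l₁,l₂,l₃)=(3,1,4): N and (l;000)² cancel in I_A²/I_B².
A: Δ = 0!·6!·2!/9! = 1/252; Racah Σ t=0..0: t=0:+1/48 = 1/48; ⇒ 3j(3 1 4; 1 0 -1)² = 5/84, sgn -1
B: Δ = 0!·6!·2!/9! = 1/252; Racah Σ t=0..0: t=0:+1/72 = 1/72; ⇒ 3j(3 1 4; 0 -1 1)² = 5/126, sgn -1
I_A²/I_B² = (5/84)/(5/126) = 3/2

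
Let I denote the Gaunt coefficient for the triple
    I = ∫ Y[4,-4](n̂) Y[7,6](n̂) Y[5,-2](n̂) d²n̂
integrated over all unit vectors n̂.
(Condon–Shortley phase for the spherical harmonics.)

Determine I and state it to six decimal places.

Checks pass: Σm=0; 16 even; l₃=5∈[3,11].
(2·4+1)(2·7+1)(2·5+1) = 1485
Δ: 6! 2! 8! / 17! → 1/6126120
sum: t=2:+1/69120 t=3:−1/20736 t=4:+1/69120 = -1/51840
3j²(4 7 5; 0 0 0) = Δ·Π!·Σ² = 280/21879  (sign +1)
sum: t=6:+1/7257600 = 1/7257600
3j²(4 7 5; -4 6 -2) = Δ·Π!·Σ² = 2/85  (sign -1)
combine: 4πI² = 1485·280/21879·2/85 = 1680/3757
take √, sign -1: I = -0.18863797

-0.188638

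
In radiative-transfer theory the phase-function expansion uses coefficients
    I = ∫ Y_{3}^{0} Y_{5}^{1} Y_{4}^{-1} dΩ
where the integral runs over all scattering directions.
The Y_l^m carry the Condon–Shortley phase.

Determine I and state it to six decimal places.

-0.115089

m-sum 0 ✓  L=12 even ✓  2≤4≤8 ✓
Π(2lᵢ+1) = 7×11×9 = 693
triangle coeff Δ(3,5,4) = 1/180180
Σ_t [1,3]: t=1:−1/576 t=2:+1/144 t=3:−1/576 = 1/288
(3j)²=20/1001 [(3 5 4; 0 0 0)], sign=+1
Σ_t [1,3]: t=1:−1/1440 t=2:+1/192 t=3:−1/432 = 19/8640
(3j)²=361/30030 [(3 5 4; 0 1 -1)], sign=-1
⇒ 4πI² = 2166/13013
I = (-1)√(2166/13013/(4π)) = -0.11508947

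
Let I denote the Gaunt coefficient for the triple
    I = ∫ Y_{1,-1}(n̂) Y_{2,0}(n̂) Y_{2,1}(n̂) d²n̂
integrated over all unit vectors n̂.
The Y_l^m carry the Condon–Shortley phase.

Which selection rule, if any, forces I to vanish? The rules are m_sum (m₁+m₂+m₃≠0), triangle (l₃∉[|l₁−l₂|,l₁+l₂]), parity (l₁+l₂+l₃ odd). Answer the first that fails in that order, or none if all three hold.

m₁+m₂+m₃ = -1 + 0 + 1 = 0  ✓
triangle: |1−2|=1 ≤ l₃=2 ≤ 1+2=3  ✓
parity: l₁+l₂+l₃ = 5 is odd  ✗

parity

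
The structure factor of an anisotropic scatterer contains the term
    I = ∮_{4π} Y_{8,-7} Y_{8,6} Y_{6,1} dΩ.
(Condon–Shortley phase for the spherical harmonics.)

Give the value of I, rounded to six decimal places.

0.068848

m-sum 0 ✓  L=22 even ✓  0≤6≤16 ✓
Π(2lᵢ+1) = 17×17×13 = 3757
triangle coeff Δ(8,8,6) = 1/13742520792
Σ_t [2,8]: t=2:+1/41803776000 t=3:−1/435456000 t=4:+1/39813120 t=5:−1/18662400 t=6:+1/39813120 t=7:−1/435456000 t=8:+1/41803776000 = -11/1393459200
(3j)²=600/96577 [(8 8 6; 0 0 0)], sign=-1
Σ_t [9,10]: t=9:−1/31352832000 t=10:+1/20901888000 = 1/62705664000
(3j)²=455/178296 [(8 8 6; -7 6 1)], sign=-1
⇒ 4πI² = 11375/190969
I = (+1)√(11375/190969/(4π)) = 0.06884768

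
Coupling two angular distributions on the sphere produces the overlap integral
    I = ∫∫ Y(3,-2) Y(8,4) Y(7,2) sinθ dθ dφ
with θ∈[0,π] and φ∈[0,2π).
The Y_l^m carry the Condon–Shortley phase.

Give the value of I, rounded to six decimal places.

0.000000

Σmᵢ = 4 ≠ 0, so the φ-integral vanishes; I = 0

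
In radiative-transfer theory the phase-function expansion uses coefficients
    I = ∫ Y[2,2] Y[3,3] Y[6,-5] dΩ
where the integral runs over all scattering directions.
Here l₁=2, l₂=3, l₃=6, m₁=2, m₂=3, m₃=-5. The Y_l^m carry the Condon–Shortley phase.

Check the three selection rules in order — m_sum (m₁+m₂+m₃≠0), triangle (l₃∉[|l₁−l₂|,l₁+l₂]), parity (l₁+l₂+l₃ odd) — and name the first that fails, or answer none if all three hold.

triangle

m₁+m₂+m₃ = 2 + 3 − 5 = 0  ✓
triangle: |2−3|=1 ≤ l₃=6 ≤ 2+3=5  ✗
parity: l₁+l₂+l₃ = 11 is odd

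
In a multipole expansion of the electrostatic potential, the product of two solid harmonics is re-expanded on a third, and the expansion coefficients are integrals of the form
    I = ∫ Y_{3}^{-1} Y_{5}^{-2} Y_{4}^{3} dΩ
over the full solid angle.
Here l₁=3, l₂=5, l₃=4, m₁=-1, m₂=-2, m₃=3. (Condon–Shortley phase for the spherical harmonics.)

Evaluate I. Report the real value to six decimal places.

-0.171363

Rules hold: Σm=0, L=12 even, 2≤4≤8.
N = 7·11·9 = 693
Δ = 4!·2!·6!/13! = 1/180180
Racah Σ t=1..3: t=1:−1/576 t=2:+1/144 t=3:−1/576 = 1/288
⇒ 3j(3 5 4; 0 0 0)² = 20/1001, sgn +1
Racah Σ t=2..3: t=2:+1/960 t=3:−1/4320 = 7/8640
⇒ 3j(3 5 4; -1 -2 3)² = 343/12870, sgn -1
4πI² = N·(3j₀)²·(3jₘ)² = 686/1859
I = -1·√(0.369016/4π) = -0.17136315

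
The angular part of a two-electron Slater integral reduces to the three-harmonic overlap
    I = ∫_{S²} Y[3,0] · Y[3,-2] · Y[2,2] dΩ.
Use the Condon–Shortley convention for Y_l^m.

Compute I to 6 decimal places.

-0.188063

Rules hold: Σm=0, L=8 even, 0≤2≤6.
N = 7·7·5 = 245
Δ = 4!·2!·2!/9! = 1/3780
Racah Σ t=1..3: t=1:−1/24 t=2:+1/4 t=3:−1/24 = 1/6
⇒ 3j(3 3 2; 0 0 0)² = 4/105, sgn +1
Racah Σ t=1..1: t=1:−1/24 = -1/24
⇒ 3j(3 3 2; 0 -2 2)² = 1/21, sgn -1
4πI² = N·(3j₀)²·(3jₘ)² = 4/9
I = -1·√(0.444444/4π) = -0.18806319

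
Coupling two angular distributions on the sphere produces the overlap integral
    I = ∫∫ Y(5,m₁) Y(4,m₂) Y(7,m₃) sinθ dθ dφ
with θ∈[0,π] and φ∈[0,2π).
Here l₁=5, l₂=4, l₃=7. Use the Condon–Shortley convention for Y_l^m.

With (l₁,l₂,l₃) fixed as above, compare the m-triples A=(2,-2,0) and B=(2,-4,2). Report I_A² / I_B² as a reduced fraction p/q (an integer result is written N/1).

Same 5,4,7: normalisation and zero-m 3j drop out of the ratio.
A: Δ: 2! 8! 6! / 17! → 1/6126120; sum: t=0:+1/69120 t=1:−1/172800 t=2:+1/7257600 = 1/113400; 3j²(5 4 7; 2 -2 0) = Δ·Π!·Σ² = 512/36465  (sign -1)
B: Δ: 2! 8! 6! / 17! → 1/6126120; sum: t=0:+1/1036800 = 1/1036800; 3j²(5 4 7; 2 -4 2) = Δ·Π!·Σ² = 98/12155  (sign -1)
I_A²/I_B² = (512/36465)/(98/12155) = 256/147

256/147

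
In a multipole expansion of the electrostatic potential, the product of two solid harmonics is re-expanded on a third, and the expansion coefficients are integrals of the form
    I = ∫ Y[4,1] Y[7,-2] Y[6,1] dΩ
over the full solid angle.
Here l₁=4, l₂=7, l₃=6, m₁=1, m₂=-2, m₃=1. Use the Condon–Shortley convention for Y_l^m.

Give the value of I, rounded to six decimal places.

l₁+l₂+l₃=17 is odd: 3j(l;000)=0 ⇒ I=0

0.000000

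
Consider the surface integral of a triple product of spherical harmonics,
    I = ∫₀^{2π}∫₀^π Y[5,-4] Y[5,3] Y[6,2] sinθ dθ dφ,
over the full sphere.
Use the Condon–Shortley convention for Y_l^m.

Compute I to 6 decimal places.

0.000000

m-sum = -4 + 3 + 2 = 1 ≠ 0 ⇒ I = 0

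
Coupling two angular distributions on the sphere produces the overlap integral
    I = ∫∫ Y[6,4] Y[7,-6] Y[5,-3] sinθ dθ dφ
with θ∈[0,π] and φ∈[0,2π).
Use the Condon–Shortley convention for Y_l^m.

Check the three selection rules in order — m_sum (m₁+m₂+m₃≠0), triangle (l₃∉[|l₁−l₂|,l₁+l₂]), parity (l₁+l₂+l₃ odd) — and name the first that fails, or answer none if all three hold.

m_sum

azimuthal sum: 4 − 6 − 3 = -5  ✗
1 ≤ 5 ≤ 13 (triangle on l)
L = 6 + 7 + 5 = 18 (even)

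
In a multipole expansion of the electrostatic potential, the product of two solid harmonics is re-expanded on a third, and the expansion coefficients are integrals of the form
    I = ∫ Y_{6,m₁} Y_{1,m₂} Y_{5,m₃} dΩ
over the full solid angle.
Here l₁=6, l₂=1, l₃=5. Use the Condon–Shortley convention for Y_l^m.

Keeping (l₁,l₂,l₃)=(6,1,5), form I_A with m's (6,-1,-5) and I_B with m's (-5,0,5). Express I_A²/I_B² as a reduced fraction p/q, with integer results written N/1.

6/1

Shared (l₁,l₂,l₃)=(6,1,5): N and (l;000)² cancel in I_A²/I_B².
A: Δ = 2!·10!·0!/13! = 1/858; Racah Σ t=0..0: t=0:+1/7257600 = 1/7257600; ⇒ 3j(6 1 5; 6 -1 -5)² = 1/13, sgn +1
B: Δ = 2!·10!·0!/13! = 1/858; Racah Σ t=1..1: t=1:−1/3628800 = -1/3628800; ⇒ 3j(6 1 5; -5 0 5)² = 1/78, sgn -1
I_A²/I_B² = (1/13)/(1/78) = 6/1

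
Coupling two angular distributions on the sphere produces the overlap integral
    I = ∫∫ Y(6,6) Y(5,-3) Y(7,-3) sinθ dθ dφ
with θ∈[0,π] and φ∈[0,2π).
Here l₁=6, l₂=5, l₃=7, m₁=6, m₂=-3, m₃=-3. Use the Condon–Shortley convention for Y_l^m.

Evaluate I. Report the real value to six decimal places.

-0.117735

Rules hold: Σm=0, L=18 even, 1≤7≤11.
N = 13·11·15 = 2145
Δ = 4!·8!·6!/19! = 1/174594420
Racah Σ t=0..4: t=0:+1/4147200 t=1:−1/207360 t=2:+1/82944 t=3:−1/207360 t=4:+1/4147200 = 1/345600
⇒ 3j(6 5 7; 0 0 0)² = 420/46189, sgn -1
Racah Σ t=0..0: t=0:+1/46448640 = 1/46448640
⇒ 3j(6 5 7; 6 -3 -3)² = 75/8398, sgn +1
4πI² = N·(3j₀)²·(3jₘ)² = 236250/1356277
I = -1·√(0.17419/4π) = -0.11773532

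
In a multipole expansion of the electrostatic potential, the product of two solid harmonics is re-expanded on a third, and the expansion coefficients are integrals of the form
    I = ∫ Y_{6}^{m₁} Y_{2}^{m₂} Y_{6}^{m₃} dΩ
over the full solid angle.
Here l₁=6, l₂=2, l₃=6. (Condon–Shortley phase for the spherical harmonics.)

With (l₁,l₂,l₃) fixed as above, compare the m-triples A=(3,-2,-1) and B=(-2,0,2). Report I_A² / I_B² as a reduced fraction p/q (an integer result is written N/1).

Same 6,2,6: normalisation and zero-m 3j drop out of the ratio.
A: Δ: 2! 10! 2! / 15! → 1/90090; sum: t=0:+1/120960 = 1/120960; 3j²(6 2 6; 3 -2 -1) = Δ·Π!·Σ² = 24/1001  (sign -1)
B: Δ: 2! 10! 2! / 15! → 1/90090; sum: t=0:+1/322560 t=1:−1/30240 t=2:+1/69120 = -1/64512; 3j²(6 2 6; -2 0 2) = Δ·Π!·Σ² = 10/1001  (sign -1)
I_A²/I_B² = (24/1001)/(10/1001) = 12/5

12/5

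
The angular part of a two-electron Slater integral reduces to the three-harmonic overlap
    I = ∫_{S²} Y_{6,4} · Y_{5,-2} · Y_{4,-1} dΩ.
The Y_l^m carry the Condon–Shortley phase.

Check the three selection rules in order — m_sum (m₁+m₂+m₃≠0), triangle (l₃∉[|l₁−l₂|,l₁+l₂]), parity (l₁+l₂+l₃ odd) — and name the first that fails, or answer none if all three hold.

m_sum

azimuthal sum: 4 − 2 − 1 = 1  ✗
1 ≤ 4 ≤ 11 (triangle on l)
L = 6 + 5 + 4 = 15 (odd)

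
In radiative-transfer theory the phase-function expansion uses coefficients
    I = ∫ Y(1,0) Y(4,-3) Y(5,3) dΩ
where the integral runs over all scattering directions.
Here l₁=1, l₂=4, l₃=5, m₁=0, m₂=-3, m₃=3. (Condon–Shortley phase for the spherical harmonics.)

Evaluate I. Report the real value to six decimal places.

Rules hold: Σm=0, L=10 even, 3≤5≤5.
N = 3·9·11 = 297
Δ = 0!·2!·8!/11! = 1/495
Racah Σ t=0..0: t=0:+1/576 = 1/576
⇒ 3j(1 4 5; 0 0 0)² = 5/99, sgn -1
Racah Σ t=0..0: t=0:+1/5040 = 1/5040
⇒ 3j(1 4 5; 0 -3 3)² = 16/495, sgn +1
4πI² = N·(3j₀)²·(3jₘ)² = 16/33
I = -1·√(0.484848/4π) = -0.19642560

-0.196426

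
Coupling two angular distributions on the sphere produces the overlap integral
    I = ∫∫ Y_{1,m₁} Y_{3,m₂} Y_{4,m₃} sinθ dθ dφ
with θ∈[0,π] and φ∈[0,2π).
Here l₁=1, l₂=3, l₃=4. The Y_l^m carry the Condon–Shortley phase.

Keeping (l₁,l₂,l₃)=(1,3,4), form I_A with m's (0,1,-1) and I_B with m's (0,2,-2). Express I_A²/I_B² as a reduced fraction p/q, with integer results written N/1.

5/4

Shared (l₁,l₂,l₃)=(1,3,4): N and (l;000)² cancel in I_A²/I_B².
A: Δ = 0!·2!·6!/9! = 1/252; Racah Σ t=0..0: t=0:+1/48 = 1/48; ⇒ 3j(1 3 4; 0 1 -1)² = 5/84, sgn -1
B: Δ = 0!·2!·6!/9! = 1/252; Racah Σ t=0..0: t=0:+1/120 = 1/120; ⇒ 3j(1 3 4; 0 2 -2)² = 1/21, sgn +1
I_A²/I_B² = (5/84)/(1/21) = 5/4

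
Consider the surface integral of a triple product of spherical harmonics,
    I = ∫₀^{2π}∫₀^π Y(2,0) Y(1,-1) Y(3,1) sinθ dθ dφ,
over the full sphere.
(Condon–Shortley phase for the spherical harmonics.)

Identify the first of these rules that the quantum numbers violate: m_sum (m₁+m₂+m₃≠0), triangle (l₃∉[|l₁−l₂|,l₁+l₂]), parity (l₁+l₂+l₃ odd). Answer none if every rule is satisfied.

none

Σmᵢ = 0  ✓
l₃∈[|l₁−l₂|,l₁+l₂]=[1,3], have l₃=3  ✓
Σlᵢ = 6 ⇒ even  ✓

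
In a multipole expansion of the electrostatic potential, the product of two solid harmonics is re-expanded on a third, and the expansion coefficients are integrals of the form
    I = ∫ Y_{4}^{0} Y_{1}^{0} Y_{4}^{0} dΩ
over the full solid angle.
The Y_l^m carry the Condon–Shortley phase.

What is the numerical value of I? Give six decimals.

Σlᵢ=9 odd — θ-integrand is odd under cosθ→−cosθ; I=0

0.000000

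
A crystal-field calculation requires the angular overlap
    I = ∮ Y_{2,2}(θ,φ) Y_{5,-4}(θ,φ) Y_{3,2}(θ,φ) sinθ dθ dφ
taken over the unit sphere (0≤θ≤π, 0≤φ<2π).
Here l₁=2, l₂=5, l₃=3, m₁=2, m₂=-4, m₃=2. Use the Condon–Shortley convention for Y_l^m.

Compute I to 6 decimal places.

Checks pass: Σm=0; 10 even; l₃=3∈[3,7].
(2·2+1)(2·5+1)(2·3+1) = 385
Δ: 4! 0! 6! / 11! → 1/2310
sum: t=2:+1/144 = 1/144
3j²(2 5 3; 0 0 0) = Δ·Π!·Σ² = 10/231  (sign -1)
sum: t=0:+1/2880 = 1/2880
3j²(2 5 3; 2 -4 2) = Δ·Π!·Σ² = 3/55  (sign -1)
combine: 4πI² = 385·10/231·3/55 = 10/11
take √, sign +1: I = 0.26896683

0.268967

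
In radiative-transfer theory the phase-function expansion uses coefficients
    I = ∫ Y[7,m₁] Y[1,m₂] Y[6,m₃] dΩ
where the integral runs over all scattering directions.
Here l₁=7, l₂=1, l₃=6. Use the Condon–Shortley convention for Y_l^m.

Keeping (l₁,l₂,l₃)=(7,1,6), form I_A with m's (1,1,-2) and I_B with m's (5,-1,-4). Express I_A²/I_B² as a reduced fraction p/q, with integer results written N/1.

Same 7,1,6: normalisation and zero-m 3j drop out of the ratio.
A: Δ: 2! 12! 0! / 15! → 1/1365; sum: t=2:+1/1935360 = 1/1935360; 3j²(7 1 6; 1 1 -2) = Δ·Π!·Σ² = 1/91  (sign +1)
B: Δ: 2! 12! 0! / 15! → 1/1365; sum: t=0:+1/14515200 = 1/14515200; 3j²(7 1 6; 5 -1 -4) = Δ·Π!·Σ² = 22/455  (sign +1)
I_A²/I_B² = (1/91)/(22/455) = 5/22

5/22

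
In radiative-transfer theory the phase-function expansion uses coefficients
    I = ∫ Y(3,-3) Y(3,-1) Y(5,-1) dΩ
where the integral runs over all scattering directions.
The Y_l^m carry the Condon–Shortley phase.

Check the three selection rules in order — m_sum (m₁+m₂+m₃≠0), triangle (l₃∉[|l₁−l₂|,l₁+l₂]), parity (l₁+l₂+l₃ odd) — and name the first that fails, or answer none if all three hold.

m_sum

Σmᵢ = -5  ✗
l₃∈[|l₁−l₂|,l₁+l₂]=[0,6], have l₃=5
Σlᵢ = 11 ⇒ odd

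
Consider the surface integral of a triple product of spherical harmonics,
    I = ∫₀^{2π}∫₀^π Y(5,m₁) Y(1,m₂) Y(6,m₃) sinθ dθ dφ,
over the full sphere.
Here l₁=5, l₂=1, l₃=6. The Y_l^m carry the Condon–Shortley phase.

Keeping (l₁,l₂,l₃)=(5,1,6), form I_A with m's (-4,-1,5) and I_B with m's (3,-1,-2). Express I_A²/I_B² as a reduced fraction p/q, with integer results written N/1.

55/6

Shared (l₁,l₂,l₃)=(5,1,6): N and (l;000)² cancel in I_A²/I_B².
A: Δ = 0!·10!·2!/13! = 1/858; Racah Σ t=0..0: t=0:+1/725760 = 1/725760; ⇒ 3j(5 1 6; -4 -1 5)² = 5/78, sgn -1
B: Δ = 0!·10!·2!/13! = 1/858; Racah Σ t=0..0: t=0:+1/161280 = 1/161280; ⇒ 3j(5 1 6; 3 -1 -2)² = 1/143, sgn +1
I_A²/I_B² = (5/78)/(1/143) = 55/6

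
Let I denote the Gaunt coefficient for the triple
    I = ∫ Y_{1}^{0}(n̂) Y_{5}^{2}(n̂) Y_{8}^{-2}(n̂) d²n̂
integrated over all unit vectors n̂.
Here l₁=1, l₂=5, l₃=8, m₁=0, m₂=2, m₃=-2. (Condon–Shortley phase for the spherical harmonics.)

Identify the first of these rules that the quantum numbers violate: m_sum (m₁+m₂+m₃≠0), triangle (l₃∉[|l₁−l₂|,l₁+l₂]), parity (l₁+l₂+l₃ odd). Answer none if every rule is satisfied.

triangle

m₁+m₂+m₃ = 0 + 2 − 2 = 0  ✓
triangle: |1−5|=4 ≤ l₃=8 ≤ 1+5=6  ✗
parity: l₁+l₂+l₃ = 14 is even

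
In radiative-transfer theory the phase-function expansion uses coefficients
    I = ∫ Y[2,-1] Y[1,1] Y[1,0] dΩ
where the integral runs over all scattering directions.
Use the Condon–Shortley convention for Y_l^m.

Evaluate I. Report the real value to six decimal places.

-0.218510

m-sum 0 ✓  L=4 even ✓  1≤1≤3 ✓
Π(2lᵢ+1) = 5×3×3 = 45
triangle coeff Δ(2,1,1) = 1/30
Σ_t [1,1]: t=1:−1/1 = -1/1
(3j)²=2/15 [(2 1 1; 0 0 0)], sign=+1
Σ_t [2,2]: t=2:+1/2 = 1/2
(3j)²=1/10 [(2 1 1; -1 1 0)], sign=-1
⇒ 4πI² = 3/5
I = (-1)√(3/5/(4π)) = -0.21850969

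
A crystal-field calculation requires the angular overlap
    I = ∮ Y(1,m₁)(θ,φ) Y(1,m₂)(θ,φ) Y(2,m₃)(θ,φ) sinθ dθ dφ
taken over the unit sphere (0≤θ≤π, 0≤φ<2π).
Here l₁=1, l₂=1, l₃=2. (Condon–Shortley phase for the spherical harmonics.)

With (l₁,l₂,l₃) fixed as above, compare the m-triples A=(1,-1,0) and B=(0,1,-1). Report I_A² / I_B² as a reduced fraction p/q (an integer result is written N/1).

Same 1,1,2: normalisation and zero-m 3j drop out of the ratio.
A: Δ: 0! 2! 2! / 5! → 1/30; sum: t=0:+1/4 = 1/4; 3j²(1 1 2; 1 -1 0) = Δ·Π!·Σ² = 1/30  (sign +1)
B: Δ: 0! 2! 2! / 5! → 1/30; sum: t=0:+1/2 = 1/2; 3j²(1 1 2; 0 1 -1) = Δ·Π!·Σ² = 1/10  (sign -1)
I_A²/I_B² = (1/30)/(1/10) = 1/3

1/3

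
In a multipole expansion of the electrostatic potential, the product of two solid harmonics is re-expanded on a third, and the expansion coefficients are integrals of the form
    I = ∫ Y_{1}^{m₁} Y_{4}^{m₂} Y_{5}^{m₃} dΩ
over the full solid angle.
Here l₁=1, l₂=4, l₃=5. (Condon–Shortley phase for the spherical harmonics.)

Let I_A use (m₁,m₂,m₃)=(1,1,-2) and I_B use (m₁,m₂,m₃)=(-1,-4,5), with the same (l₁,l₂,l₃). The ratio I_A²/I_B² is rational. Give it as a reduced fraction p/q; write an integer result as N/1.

Shared (l₁,l₂,l₃)=(1,4,5): N and (l;000)² cancel in I_A²/I_B².
A: Δ = 0!·2!·8!/11! = 1/495; Racah Σ t=0..0: t=0:+1/1440 = 1/1440; ⇒ 3j(1 4 5; 1 1 -2)² = 7/165, sgn -1
B: Δ = 0!·2!·8!/11! = 1/495; Racah Σ t=0..0: t=0:+1/80640 = 1/80640; ⇒ 3j(1 4 5; -1 -4 5)² = 1/11, sgn +1
I_A²/I_B² = (7/165)/(1/11) = 7/15

7/15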